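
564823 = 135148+429675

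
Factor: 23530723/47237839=11^( - 1)*29^( - 1)*373^( - 1) * 397^ ( - 1) * 23530723^1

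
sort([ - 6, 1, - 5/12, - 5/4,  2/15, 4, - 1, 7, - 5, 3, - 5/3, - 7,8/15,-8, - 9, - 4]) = [ - 9,-8, - 7, - 6, - 5, - 4,-5/3, - 5/4, - 1, - 5/12 , 2/15, 8/15 , 1,3,  4, 7] 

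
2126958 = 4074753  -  1947795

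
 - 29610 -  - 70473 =40863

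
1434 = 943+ 491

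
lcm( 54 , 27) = 54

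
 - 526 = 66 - 592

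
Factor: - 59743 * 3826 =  - 228576718 = - 2^1*1913^1*59743^1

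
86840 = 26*3340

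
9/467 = 9/467 = 0.02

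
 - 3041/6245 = -1+3204/6245  =  -0.49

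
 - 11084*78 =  - 864552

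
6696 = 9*744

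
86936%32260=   22416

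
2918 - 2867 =51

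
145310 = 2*72655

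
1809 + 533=2342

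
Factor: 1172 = 2^2*293^1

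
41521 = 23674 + 17847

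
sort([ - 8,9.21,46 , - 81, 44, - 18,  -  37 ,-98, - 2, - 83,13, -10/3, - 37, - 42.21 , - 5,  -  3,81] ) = [ - 98, - 83, - 81, - 42.21, - 37, - 37, - 18, -8, - 5, - 10/3, - 3,  -  2,9.21, 13,  44,  46,81 ] 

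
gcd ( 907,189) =1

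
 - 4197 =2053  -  6250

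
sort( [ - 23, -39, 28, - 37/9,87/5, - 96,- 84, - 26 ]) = [ - 96,-84, - 39, - 26, - 23, - 37/9,87/5, 28] 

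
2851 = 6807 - 3956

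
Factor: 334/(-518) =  - 7^( - 1)*37^( - 1 )*167^1 = - 167/259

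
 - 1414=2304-3718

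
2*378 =756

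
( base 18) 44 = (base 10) 76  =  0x4c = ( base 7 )136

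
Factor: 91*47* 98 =419146 =2^1*7^3*13^1*47^1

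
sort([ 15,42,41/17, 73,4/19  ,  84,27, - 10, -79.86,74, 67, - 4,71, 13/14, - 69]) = [ - 79.86, - 69, - 10, - 4,4/19  ,  13/14,41/17, 15, 27 , 42, 67,71,73,74, 84]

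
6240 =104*60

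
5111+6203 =11314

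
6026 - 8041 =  - 2015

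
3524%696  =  44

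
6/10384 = 3/5192 = 0.00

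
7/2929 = 7/2929 = 0.00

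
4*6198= 24792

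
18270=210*87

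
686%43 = 41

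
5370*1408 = 7560960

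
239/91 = 2 + 57/91 = 2.63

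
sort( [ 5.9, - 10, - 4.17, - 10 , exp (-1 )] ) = [ - 10,-10, - 4.17 , exp (-1),5.9 ] 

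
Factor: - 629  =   - 17^1*37^1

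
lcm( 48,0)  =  0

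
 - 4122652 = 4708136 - 8830788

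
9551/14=9551/14 = 682.21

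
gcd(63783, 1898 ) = 1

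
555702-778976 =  - 223274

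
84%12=0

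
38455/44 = 38455/44 =873.98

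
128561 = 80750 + 47811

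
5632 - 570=5062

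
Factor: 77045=5^1*19^1*811^1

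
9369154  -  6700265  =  2668889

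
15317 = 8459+6858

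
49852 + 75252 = 125104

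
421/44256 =421/44256 = 0.01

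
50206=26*1931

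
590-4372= - 3782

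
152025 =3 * 50675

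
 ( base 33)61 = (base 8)307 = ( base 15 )d4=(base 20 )9J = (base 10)199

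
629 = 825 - 196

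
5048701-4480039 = 568662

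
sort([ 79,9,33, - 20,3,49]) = [- 20,3, 9, 33, 49 , 79 ]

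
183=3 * 61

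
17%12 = 5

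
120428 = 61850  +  58578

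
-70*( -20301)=1421070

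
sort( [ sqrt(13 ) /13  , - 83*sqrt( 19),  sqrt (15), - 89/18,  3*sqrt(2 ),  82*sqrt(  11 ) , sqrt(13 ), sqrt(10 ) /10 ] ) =[ - 83 * sqrt(19 ),- 89/18, sqrt( 13 ) /13, sqrt(10)/10,  sqrt(13),sqrt(15 ),3 * sqrt (2), 82*sqrt( 11 )]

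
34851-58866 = - 24015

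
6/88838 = 3/44419 = 0.00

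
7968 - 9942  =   - 1974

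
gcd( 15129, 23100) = 3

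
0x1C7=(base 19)14I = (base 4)13013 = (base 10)455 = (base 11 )384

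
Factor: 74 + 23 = 97^1 = 97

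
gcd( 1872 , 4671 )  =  9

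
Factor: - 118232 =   -  2^3*14779^1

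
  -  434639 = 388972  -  823611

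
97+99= 196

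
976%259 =199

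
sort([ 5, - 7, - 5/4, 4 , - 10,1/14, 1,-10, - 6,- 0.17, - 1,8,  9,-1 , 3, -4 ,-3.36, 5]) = [ - 10, - 10 , - 7, - 6, - 4,-3.36, - 5/4, - 1, - 1, - 0.17 , 1/14,  1, 3 , 4,5, 5,8, 9]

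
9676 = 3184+6492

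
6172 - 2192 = 3980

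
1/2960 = 1/2960 = 0.00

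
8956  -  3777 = 5179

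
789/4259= 789/4259 = 0.19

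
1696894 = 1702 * 997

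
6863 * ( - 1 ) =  - 6863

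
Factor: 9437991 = 3^1*3145997^1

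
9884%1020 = 704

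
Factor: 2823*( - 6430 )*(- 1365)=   2^1*3^2*5^2*7^1*13^1*643^1*941^1 = 24777329850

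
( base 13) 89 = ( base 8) 161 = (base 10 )113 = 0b1110001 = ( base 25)4D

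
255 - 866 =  - 611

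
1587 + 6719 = 8306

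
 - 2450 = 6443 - 8893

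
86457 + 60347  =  146804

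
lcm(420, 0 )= 0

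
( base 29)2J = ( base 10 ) 77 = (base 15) 52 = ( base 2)1001101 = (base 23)38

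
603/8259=201/2753 = 0.07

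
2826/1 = 2826 =2826.00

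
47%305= 47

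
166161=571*291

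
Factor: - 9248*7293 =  - 67445664 = - 2^5 * 3^1*11^1*13^1 * 17^3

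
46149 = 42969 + 3180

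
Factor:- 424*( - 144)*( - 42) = -2564352 = - 2^8*3^3*7^1*53^1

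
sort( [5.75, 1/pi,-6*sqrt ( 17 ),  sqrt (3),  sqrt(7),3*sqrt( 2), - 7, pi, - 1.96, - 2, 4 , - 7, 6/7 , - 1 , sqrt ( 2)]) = [ -6*sqrt ( 17) ,-7,-7, - 2 , - 1.96,- 1, 1/pi,6/7,sqrt(2),sqrt( 3 ),sqrt ( 7 ), pi,4,3* sqrt ( 2) , 5.75 ]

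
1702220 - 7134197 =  - 5431977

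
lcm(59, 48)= 2832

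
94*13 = 1222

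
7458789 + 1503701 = 8962490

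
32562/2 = 16281 = 16281.00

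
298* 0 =0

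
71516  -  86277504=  - 86205988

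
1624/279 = 5+229/279 = 5.82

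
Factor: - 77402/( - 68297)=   2^1*13^2  *  163^( - 1)*229^1*419^ ( - 1)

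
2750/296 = 9 + 43/148 = 9.29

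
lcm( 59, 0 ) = 0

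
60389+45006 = 105395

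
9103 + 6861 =15964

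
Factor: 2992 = 2^4*11^1*17^1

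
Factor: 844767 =3^2*7^1 * 11^1 * 23^1 *53^1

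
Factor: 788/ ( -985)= - 2^2 * 5^( - 1)=-4/5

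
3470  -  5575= - 2105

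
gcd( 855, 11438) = 19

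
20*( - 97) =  - 1940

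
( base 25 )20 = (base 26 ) 1o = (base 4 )302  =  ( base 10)50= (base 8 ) 62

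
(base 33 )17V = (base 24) 287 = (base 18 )431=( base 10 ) 1351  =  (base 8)2507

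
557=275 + 282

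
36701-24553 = 12148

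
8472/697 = 8472/697= 12.15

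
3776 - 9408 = -5632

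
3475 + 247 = 3722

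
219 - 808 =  - 589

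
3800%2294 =1506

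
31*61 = 1891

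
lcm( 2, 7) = 14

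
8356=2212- - 6144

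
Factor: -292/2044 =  - 7^( - 1) = -1/7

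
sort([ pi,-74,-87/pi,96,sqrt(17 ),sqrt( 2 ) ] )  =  [ - 74, - 87/pi,sqrt( 2),pi, sqrt(17),96] 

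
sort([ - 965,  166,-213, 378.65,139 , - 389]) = [ - 965, - 389, - 213,139,166, 378.65 ]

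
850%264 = 58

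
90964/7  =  12994+6/7 = 12994.86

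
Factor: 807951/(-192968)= -2^ (- 3 ) * 3^1  *  24121^( - 1) * 269317^1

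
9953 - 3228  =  6725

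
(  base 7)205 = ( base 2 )1100111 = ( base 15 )6d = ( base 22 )4f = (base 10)103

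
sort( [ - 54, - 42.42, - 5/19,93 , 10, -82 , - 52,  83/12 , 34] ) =[  -  82 , - 54,-52, - 42.42, - 5/19,83/12, 10, 34,  93 ]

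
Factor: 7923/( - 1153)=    - 3^1*19^1*139^1*1153^ ( - 1 ) 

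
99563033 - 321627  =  99241406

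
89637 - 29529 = 60108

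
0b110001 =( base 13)3a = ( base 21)27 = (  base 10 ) 49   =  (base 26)1n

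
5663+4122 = 9785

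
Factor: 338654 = 2^1*169327^1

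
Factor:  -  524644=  - 2^2*31^1 *4231^1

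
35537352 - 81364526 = - 45827174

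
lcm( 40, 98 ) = 1960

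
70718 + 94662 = 165380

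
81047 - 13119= 67928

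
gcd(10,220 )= 10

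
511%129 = 124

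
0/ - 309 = 0/1  =  -0.00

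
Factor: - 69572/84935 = - 2^2*5^( - 1)  *16987^(  -  1)*17393^1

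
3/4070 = 3/4070 = 0.00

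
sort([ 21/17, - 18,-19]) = [- 19,-18,21/17]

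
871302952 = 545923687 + 325379265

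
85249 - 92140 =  -6891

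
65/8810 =13/1762 = 0.01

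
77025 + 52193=129218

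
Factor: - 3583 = -3583^1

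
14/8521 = 14/8521 = 0.00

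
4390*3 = 13170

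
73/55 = 1 + 18/55=1.33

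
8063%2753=2557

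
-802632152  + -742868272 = -1545500424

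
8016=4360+3656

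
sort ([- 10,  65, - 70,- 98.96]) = [ - 98.96, - 70, - 10,65]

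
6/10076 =3/5038 = 0.00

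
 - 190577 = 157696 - 348273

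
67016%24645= 17726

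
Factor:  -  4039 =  - 7^1*577^1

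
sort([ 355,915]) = [355,  915]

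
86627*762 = 66009774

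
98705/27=98705/27 = 3655.74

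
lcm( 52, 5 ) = 260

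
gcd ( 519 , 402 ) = 3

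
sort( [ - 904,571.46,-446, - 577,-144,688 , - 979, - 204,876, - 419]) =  [ - 979, - 904  , - 577, - 446, - 419 ,-204 , - 144, 571.46, 688, 876]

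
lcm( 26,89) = 2314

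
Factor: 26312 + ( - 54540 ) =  - 28228= - 2^2 * 7057^1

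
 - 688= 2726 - 3414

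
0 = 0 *841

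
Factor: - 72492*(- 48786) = 3536594712 = 2^3 * 3^2*7^1*47^1*173^1*863^1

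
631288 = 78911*8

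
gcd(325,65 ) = 65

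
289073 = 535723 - 246650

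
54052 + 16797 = 70849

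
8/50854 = 4/25427  =  0.00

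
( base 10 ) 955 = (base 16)3bb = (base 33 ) sv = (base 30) 11P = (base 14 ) 4C3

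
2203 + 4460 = 6663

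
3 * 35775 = 107325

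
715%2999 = 715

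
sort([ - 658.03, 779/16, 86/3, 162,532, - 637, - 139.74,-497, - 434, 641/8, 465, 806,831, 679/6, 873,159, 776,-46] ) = [  -  658.03, - 637, - 497, - 434, - 139.74, - 46, 86/3,  779/16, 641/8,679/6, 159,162,  465, 532, 776,806, 831, 873] 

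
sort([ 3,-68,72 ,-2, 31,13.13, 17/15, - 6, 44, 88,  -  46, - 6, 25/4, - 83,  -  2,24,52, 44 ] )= [-83, - 68  ,  -  46,- 6, - 6,-2,  -  2, 17/15, 3  ,  25/4, 13.13, 24, 31, 44, 44, 52, 72,  88 ] 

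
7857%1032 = 633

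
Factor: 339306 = 2^1*3^1*11^1*53^1*97^1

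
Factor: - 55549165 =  -5^1 * 7^1*127^1*12497^1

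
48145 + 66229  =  114374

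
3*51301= 153903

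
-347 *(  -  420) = 145740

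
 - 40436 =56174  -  96610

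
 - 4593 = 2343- 6936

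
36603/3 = 12201 = 12201.00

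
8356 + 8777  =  17133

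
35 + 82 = 117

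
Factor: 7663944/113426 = 2^2*3^1*31^1*10301^1 * 56713^( - 1 ) = 3831972/56713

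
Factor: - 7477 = -7477^1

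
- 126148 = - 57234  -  68914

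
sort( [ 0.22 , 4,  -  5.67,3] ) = [ - 5.67,0.22 , 3,4 ]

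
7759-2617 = 5142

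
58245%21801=14643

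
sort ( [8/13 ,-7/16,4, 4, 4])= [-7/16, 8/13,4, 4, 4]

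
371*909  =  337239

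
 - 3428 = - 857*4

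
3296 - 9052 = -5756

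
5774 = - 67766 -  - 73540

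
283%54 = 13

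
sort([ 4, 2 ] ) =[2, 4] 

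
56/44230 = 28/22115 = 0.00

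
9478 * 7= 66346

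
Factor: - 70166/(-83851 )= 2^1*71^( - 1)*1181^( - 1)*35083^1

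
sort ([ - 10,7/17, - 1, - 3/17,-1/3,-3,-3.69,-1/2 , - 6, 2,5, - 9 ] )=[ - 10,-9, - 6,  -  3.69, - 3,-1,-1/2,-1/3, - 3/17,  7/17 , 2,  5]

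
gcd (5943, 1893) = 3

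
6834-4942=1892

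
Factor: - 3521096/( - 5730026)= 2^2*233^1*373^( - 1 )* 1889^1 * 7681^(  -  1) = 1760548/2865013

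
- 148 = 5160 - 5308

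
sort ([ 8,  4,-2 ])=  [ - 2, 4, 8]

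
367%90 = 7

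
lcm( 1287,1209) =39897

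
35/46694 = 35/46694 = 0.00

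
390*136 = 53040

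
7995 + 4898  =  12893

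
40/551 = 40/551= 0.07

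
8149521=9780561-1631040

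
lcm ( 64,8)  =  64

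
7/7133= 1/1019 = 0.00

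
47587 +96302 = 143889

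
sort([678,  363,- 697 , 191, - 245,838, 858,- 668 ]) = [-697, - 668, - 245, 191, 363,678, 838 , 858]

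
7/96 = 7/96 = 0.07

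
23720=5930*4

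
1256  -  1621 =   -  365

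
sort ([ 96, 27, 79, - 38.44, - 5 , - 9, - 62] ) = [ - 62, - 38.44,- 9, - 5, 27, 79,96 ]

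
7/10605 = 1/1515=0.00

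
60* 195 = 11700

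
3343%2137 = 1206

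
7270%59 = 13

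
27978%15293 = 12685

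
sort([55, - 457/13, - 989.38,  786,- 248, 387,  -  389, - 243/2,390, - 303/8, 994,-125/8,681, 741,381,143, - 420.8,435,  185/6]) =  [ - 989.38, - 420.8, - 389,-248,-243/2, - 303/8,  -  457/13, - 125/8,185/6,55,143,381,387,390,435, 681, 741,786, 994 ]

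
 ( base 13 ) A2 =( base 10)132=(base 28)4k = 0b10000100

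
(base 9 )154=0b10000010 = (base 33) 3V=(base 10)130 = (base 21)64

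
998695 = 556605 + 442090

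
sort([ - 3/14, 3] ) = [-3/14,  3] 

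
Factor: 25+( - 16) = 9 = 3^2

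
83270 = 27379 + 55891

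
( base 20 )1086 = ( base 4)1333212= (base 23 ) fa1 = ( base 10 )8166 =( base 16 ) 1fe6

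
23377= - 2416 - -25793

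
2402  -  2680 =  - 278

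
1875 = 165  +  1710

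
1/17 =1/17 = 0.06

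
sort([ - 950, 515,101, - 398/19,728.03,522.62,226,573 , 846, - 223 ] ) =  [ - 950, - 223, - 398/19,101,226,515, 522.62,573,728.03,846] 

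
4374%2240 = 2134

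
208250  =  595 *350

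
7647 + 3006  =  10653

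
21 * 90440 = 1899240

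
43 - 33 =10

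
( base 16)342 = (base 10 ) 834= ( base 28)11m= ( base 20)21e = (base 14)438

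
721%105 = 91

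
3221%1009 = 194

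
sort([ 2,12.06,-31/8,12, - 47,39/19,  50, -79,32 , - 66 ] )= [ - 79, - 66,-47 , - 31/8, 2, 39/19,12, 12.06,  32,50 ] 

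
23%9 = 5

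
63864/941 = 63864/941 = 67.87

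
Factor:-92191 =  - 11^1*17^2 * 29^1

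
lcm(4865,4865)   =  4865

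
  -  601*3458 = -2078258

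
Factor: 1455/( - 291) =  - 5^1= - 5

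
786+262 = 1048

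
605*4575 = 2767875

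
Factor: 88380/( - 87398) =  - 90/89 = -2^1*3^2*5^1*89^( - 1 ) 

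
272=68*4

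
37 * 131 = 4847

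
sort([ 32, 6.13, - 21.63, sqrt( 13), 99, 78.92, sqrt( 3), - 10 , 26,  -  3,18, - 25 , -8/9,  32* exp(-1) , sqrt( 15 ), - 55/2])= [ - 55/2,-25, - 21.63,- 10, - 3, - 8/9, sqrt(3),sqrt( 13 ), sqrt (15), 6.13,  32 * exp( - 1 ),  18, 26, 32, 78.92,99 ]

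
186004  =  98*1898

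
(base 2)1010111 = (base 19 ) 4b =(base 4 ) 1113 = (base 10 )87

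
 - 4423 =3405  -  7828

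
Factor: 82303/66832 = 2^( - 4) * 13^2 * 487^1* 4177^ ( - 1) 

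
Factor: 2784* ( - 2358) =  - 6564672  =  -2^6 *3^3*29^1*131^1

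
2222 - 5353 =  -3131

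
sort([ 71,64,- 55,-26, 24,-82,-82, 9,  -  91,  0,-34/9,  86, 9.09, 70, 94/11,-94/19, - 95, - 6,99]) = [ - 95  ,  -  91, - 82,  -  82, - 55,-26,  -  6,-94/19,-34/9, 0,94/11, 9, 9.09,24,64,70, 71, 86,99] 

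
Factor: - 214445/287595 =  - 557/747 = - 3^(  -  2 )*83^(-1)*557^1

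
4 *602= 2408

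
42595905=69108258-26512353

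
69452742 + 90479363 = 159932105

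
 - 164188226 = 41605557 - 205793783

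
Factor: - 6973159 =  - 67^1 * 199^1*523^1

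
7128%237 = 18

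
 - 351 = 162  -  513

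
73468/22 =36734/11 = 3339.45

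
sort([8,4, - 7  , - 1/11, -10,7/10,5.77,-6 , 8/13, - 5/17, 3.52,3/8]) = [ - 10, -7, - 6, - 5/17, - 1/11, 3/8,8/13,7/10, 3.52, 4,5.77,8]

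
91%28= 7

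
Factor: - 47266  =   - 2^1*23633^1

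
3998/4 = 1999/2 = 999.50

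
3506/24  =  146 + 1/12  =  146.08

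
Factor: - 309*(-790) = 244110 = 2^1 * 3^1 * 5^1*79^1* 103^1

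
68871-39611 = 29260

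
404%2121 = 404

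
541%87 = 19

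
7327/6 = 1221 + 1/6 = 1221.17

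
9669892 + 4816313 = 14486205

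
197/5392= 197/5392 = 0.04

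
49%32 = 17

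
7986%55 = 11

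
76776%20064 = 16584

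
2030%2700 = 2030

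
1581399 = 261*6059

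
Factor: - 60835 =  - 5^1*23^3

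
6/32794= 3/16397 = 0.00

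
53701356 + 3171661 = 56873017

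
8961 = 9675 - 714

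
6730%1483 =798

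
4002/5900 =2001/2950 =0.68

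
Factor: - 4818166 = - 2^1 * 191^1*12613^1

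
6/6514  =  3/3257 = 0.00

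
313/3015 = 313/3015 = 0.10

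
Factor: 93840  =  2^4*3^1*5^1 * 17^1*23^1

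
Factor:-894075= - 3^1*5^2*7^1*13^1*131^1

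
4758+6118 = 10876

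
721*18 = 12978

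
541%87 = 19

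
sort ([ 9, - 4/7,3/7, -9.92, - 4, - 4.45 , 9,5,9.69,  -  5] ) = [ - 9.92,-5,  -  4.45, - 4, - 4/7,  3/7, 5,9, 9,9.69] 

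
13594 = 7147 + 6447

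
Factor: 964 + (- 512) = 2^2*113^1 = 452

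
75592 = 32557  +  43035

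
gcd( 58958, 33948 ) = 82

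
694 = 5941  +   - 5247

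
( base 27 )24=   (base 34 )1o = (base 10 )58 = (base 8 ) 72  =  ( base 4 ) 322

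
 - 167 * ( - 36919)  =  6165473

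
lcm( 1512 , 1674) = 46872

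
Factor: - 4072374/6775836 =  - 2^(  -  1)*3^1*233^1*971^1*564653^( - 1 ) =- 678729/1129306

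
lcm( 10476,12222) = 73332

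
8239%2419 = 982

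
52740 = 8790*6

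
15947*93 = 1483071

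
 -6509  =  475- 6984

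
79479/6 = 26493/2 = 13246.50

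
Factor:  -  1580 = -2^2*5^1*79^1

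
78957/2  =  39478 + 1/2 = 39478.50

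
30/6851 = 30/6851 = 0.00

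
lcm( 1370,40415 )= 80830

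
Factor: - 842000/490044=  -  2^2*3^ (  -  1 ) *5^3* 97^( - 1) = - 500/291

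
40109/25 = 1604 + 9/25 =1604.36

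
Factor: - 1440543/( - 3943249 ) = 3^1*13^1 * 43^1  *859^1 * 3943249^ ( - 1 ) 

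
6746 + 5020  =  11766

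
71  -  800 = - 729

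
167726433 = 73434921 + 94291512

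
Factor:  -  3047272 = -2^3*380909^1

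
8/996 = 2/249 = 0.01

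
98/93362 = 49/46681 = 0.00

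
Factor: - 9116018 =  - 2^1*4558009^1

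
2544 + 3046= 5590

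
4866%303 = 18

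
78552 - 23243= 55309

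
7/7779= 7/7779 = 0.00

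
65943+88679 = 154622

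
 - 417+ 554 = 137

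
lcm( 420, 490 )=2940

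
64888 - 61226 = 3662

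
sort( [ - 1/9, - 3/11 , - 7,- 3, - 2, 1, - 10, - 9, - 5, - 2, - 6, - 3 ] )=[ - 10,-9, - 7, - 6, -5,-3, - 3, - 2, - 2,-3/11, - 1/9, 1]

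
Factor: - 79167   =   - 3^1*11^1*2399^1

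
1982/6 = 330 + 1/3 = 330.33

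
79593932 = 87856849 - 8262917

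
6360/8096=795/1012  =  0.79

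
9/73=9/73= 0.12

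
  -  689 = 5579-6268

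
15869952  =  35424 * 448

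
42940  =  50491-7551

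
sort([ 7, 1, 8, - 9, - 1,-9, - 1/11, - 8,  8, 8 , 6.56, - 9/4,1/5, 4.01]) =[ -9, - 9,-8 , - 9/4,-1, - 1/11,1/5, 1, 4.01,6.56, 7,8, 8, 8 ] 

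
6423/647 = 9 + 600/647= 9.93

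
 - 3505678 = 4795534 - 8301212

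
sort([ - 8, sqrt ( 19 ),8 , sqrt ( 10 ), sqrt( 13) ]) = [ - 8, sqrt( 10), sqrt(13),sqrt( 19 ) , 8]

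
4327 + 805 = 5132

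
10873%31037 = 10873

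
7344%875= 344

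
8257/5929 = 8257/5929 = 1.39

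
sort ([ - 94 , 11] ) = [ - 94, 11 ] 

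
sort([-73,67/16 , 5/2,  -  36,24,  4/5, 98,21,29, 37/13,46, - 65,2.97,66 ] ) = [-73, - 65,-36 , 4/5, 5/2  ,  37/13, 2.97 , 67/16,21,  24,29 , 46,66 , 98]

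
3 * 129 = 387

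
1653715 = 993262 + 660453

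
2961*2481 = 7346241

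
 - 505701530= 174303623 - 680005153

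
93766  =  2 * 46883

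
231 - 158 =73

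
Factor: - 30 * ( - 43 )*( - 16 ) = - 2^5*3^1* 5^1*43^1 =- 20640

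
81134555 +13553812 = 94688367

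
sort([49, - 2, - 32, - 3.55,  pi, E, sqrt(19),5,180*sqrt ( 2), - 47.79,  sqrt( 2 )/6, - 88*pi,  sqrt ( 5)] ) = [ - 88*pi,  -  47.79, - 32,-3.55, - 2,sqrt (2 ) /6,  sqrt( 5),E,  pi,  sqrt( 19 ),5, 49, 180*sqrt( 2)]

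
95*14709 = 1397355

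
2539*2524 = 6408436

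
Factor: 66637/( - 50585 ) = -5^( - 1)*37^1*67^ ( - 1)*151^ (  -  1 ) *1801^1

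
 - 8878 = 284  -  9162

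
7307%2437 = 2433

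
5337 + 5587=10924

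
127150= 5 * 25430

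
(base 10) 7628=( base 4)1313030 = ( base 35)67X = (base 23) e9f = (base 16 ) 1dcc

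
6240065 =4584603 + 1655462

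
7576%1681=852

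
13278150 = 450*29507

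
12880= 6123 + 6757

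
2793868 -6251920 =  - 3458052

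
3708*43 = 159444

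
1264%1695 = 1264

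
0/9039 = 0 = 0.00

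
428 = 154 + 274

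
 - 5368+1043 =-4325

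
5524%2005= 1514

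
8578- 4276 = 4302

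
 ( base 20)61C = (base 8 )4600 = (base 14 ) c5a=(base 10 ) 2432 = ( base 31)2GE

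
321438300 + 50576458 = 372014758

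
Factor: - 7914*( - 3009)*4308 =102587377608   =  2^3*3^3*17^1*59^1*359^1*1319^1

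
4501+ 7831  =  12332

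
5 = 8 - 3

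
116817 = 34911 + 81906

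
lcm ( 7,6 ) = 42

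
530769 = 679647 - 148878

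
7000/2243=7000/2243= 3.12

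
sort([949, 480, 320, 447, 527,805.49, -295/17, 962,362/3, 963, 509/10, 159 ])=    [ - 295/17, 509/10 , 362/3,159,320 , 447 , 480,527,805.49,  949,962, 963] 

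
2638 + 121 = 2759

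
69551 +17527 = 87078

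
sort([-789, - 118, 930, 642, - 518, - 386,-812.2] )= [ - 812.2, - 789, - 518,-386 , -118, 642,930 ] 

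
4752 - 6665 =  - 1913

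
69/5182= 69/5182 = 0.01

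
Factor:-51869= - 51869^1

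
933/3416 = 933/3416 = 0.27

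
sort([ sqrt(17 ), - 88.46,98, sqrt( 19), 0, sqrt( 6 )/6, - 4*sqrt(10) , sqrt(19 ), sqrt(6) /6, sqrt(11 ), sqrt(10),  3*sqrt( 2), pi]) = [ - 88.46,-4*sqrt( 10), 0, sqrt( 6)/6, sqrt ( 6) /6, pi,sqrt ( 10),  sqrt( 11 ), sqrt( 17), 3*sqrt (2), sqrt(19 ),sqrt (19 ), 98 ]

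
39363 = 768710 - 729347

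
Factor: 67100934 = 2^1*3^1*167^2 * 401^1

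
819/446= 1 + 373/446 = 1.84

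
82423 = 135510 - 53087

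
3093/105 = 29 + 16/35 = 29.46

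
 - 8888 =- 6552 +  - 2336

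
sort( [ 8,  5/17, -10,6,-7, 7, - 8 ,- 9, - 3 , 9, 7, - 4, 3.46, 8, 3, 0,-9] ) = [-10, - 9,-9,-8, -7, - 4, - 3, 0, 5/17,3, 3.46 , 6,7,7, 8,8, 9]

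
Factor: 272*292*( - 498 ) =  - 2^7*3^1*17^1*73^1*83^1  =  - 39553152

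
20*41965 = 839300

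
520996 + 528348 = 1049344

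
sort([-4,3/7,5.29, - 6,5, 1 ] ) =[  -  6 , - 4,3/7, 1, 5, 5.29]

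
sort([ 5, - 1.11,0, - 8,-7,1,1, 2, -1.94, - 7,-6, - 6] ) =[ - 8, - 7, - 7, - 6, - 6, - 1.94, - 1.11,  0,1,  1 , 2,5]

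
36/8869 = 36/8869 = 0.00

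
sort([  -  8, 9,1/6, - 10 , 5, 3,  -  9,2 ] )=[-10, - 9, - 8, 1/6,2, 3,5,9 ]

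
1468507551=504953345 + 963554206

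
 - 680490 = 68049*( - 10 ) 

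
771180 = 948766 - 177586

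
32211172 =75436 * 427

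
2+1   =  3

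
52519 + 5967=58486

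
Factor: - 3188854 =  - 2^1*331^1 * 4817^1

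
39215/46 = 852 + 1/2 =852.50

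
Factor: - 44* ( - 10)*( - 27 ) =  -11880= - 2^3 *3^3*5^1*11^1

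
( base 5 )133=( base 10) 43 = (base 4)223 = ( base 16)2B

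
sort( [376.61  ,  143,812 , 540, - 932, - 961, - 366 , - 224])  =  [ - 961, - 932,-366, - 224,143, 376.61, 540, 812]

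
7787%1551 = 32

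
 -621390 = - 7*88770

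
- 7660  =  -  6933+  - 727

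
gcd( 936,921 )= 3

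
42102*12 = 505224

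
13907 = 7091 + 6816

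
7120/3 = 2373 + 1/3 = 2373.33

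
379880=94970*4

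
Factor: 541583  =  7^1*77369^1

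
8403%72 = 51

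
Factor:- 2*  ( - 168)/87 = 112/29=2^4 * 7^1*29^( - 1) 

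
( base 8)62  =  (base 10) 50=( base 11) 46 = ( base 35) 1F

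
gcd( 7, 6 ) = 1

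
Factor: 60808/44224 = 2^( - 3 )*11^1 = 11/8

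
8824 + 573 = 9397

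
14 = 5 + 9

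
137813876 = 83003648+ 54810228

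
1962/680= 2+301/340 = 2.89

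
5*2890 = 14450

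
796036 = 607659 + 188377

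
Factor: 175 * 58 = 10150 = 2^1*5^2 * 7^1*29^1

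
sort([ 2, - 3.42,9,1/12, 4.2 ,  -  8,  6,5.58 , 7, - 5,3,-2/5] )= [ - 8  ,-5,  -  3.42, - 2/5 , 1/12  ,  2, 3, 4.2, 5.58,  6, 7, 9]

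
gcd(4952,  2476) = 2476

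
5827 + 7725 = 13552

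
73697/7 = 10528  +  1/7 = 10528.14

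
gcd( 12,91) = 1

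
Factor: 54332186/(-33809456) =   -  27166093/16904728 =-2^ ( - 3) * 89^1*305237^1*2113091^(  -  1 ) 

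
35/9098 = 35/9098 = 0.00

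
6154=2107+4047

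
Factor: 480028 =2^2*41^1 * 2927^1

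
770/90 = 77/9 = 8.56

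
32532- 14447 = 18085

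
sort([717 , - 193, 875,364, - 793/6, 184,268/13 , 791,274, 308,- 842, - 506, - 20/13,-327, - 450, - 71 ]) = [ - 842, - 506 , - 450, - 327 , - 193, - 793/6, - 71, - 20/13,268/13 , 184,  274,  308 , 364, 717,791,875]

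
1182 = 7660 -6478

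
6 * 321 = 1926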